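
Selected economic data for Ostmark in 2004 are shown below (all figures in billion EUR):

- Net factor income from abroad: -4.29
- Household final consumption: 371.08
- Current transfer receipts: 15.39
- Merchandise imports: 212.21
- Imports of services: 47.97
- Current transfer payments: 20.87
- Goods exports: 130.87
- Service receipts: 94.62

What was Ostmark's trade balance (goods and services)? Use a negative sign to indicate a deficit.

Goods balance = 130.87 - 212.21 = -81.34
Services balance = 94.62 - 47.97 = 46.65
Trade balance (goods + services) = -81.34 + 46.65 = -34.69

-34.69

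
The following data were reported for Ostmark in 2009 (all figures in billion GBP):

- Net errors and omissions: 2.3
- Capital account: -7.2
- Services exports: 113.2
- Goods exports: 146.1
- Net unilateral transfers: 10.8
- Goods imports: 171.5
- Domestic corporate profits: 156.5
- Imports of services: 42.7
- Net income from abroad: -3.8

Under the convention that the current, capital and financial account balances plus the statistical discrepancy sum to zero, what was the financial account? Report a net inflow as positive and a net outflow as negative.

-47.2

Goods balance = 146.1 - 171.5 = -25.4
Services balance = 113.2 - 42.7 = 70.5
Trade balance (goods + services) = -25.4 + 70.5 = 45.1
Net primary income = -3.8
Net secondary income = 10.8
Current account = 45.1 + (-3.8) + 10.8 = 52.1
Financial account = -(52.1 + (-7.2) + 2.3) = -47.2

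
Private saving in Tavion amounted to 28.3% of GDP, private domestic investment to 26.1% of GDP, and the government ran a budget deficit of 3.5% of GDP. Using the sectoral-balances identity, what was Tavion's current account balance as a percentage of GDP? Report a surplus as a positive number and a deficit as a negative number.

By the sectoral-balances identity, CA = (S_private - I) + (T - G).
Private balance = 28.3 - 26.1 = 2.2
Government balance (T - G) = -3.5
CA = 2.2 + (-3.5) = -1.3

-1.3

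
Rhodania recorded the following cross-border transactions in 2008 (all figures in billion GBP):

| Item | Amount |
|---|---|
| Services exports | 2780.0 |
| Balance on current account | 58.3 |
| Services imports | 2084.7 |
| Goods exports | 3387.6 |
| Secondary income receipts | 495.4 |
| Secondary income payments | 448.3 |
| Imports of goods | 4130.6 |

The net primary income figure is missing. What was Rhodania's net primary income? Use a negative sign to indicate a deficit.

Current account = goods balance + services balance + net primary income + net secondary income
Sum of the known components = -0.6
Net primary income = CA - (known components) = 58.3 - (-0.6) = 58.9

58.9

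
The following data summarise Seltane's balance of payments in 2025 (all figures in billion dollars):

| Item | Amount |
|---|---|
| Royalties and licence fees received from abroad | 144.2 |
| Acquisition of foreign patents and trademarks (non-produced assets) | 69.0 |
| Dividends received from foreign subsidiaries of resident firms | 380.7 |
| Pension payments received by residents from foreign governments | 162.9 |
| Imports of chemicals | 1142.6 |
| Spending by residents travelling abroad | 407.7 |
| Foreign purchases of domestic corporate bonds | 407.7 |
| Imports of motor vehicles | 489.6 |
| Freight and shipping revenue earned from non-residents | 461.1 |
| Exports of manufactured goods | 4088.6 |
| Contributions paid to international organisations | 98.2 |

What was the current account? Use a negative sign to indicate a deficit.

3099.4

Goods: 4088.6 - 1142.6 - 489.6 = 2456.4
Services: 461.1 + 144.2 - 407.7 = 197.6
Primary income: 380.7
Secondary income: -98.2 + 162.9 = 64.7
Current account = 2456.4 + 197.6 + 380.7 + 64.7 = 3099.4
(Excluded from the current account — capital account: acquisition of foreign patents and trademarks (non-produced assets) 69.0; financial account: foreign purchases of domestic corporate bonds 407.7.)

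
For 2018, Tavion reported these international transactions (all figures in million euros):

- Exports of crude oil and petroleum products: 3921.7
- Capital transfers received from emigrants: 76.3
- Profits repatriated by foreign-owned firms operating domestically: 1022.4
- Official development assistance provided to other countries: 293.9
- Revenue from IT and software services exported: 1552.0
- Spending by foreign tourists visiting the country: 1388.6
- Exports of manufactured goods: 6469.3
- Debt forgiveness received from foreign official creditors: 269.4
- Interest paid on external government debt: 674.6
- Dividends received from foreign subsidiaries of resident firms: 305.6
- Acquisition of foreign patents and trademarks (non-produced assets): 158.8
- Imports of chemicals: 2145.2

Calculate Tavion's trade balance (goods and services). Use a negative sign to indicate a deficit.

11186.4

Goods: 3921.7 - 2145.2 + 6469.3 = 8245.8
Services: 1552.0 + 1388.6 = 2940.6
Trade balance = 8245.8 + 2940.6 = 11186.4
(Excluded from the trade balance — capital account: capital transfers received from emigrants 76.3, debt forgiveness received from foreign official creditors 269.4, acquisition of foreign patents and trademarks (non-produced assets) 158.8; primary income: profits repatriated by foreign-owned firms operating domestically 1022.4, interest paid on external government debt 674.6, dividends received from foreign subsidiaries of resident firms 305.6; secondary income: official development assistance provided to other countries 293.9.)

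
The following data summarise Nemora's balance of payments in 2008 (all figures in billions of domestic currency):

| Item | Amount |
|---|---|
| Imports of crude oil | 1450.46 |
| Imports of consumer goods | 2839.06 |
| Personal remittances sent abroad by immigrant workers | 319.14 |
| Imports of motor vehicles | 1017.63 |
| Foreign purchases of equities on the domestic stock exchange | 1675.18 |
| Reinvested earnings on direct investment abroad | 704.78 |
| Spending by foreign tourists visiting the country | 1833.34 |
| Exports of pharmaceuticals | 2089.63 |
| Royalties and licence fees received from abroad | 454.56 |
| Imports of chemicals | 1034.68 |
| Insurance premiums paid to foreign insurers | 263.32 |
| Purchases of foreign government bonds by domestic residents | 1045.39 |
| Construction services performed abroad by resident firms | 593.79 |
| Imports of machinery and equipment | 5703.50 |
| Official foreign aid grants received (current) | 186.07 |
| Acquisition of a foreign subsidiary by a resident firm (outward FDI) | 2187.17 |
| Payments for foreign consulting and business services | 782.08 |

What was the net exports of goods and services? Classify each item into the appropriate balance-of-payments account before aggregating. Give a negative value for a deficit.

Goods: 2089.63 - 1017.63 - 1450.46 - 5703.50 - 1034.68 - 2839.06 = -9955.70
Services: 1833.34 + 454.56 + 593.79 - 263.32 - 782.08 = 1836.29
Trade balance = -9955.70 + 1836.29 = -8119.41
(Excluded from the trade balance — secondary income: personal remittances sent abroad by immigrant workers 319.14, official foreign aid grants received (current) 186.07; financial account: foreign purchases of equities on the domestic stock exchange 1675.18, purchases of foreign government bonds by domestic residents 1045.39, acquisition of a foreign subsidiary by a resident firm (outward FDI) 2187.17; primary income: reinvested earnings on direct investment abroad 704.78.)

-8119.41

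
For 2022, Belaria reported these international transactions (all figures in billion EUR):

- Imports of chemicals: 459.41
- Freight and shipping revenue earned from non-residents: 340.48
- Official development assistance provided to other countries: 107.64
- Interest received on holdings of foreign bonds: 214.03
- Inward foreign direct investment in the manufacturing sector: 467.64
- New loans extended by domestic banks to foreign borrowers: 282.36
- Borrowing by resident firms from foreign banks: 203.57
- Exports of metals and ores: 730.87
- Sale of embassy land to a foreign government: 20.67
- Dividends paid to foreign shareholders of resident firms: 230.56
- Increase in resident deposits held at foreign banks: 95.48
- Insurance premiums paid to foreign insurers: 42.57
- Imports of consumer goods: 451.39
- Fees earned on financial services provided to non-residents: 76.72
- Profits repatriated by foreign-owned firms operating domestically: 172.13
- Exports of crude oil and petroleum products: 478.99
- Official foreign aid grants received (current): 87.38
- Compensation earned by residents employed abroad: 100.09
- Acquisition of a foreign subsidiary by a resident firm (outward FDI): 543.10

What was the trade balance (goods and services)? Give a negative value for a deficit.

673.69

Goods: 730.87 + 478.99 - 459.41 - 451.39 = 299.06
Services: -42.57 + 76.72 + 340.48 = 374.63
Trade balance = 299.06 + 374.63 = 673.69
(Excluded from the trade balance — secondary income: official development assistance provided to other countries 107.64, official foreign aid grants received (current) 87.38; primary income: interest received on holdings of foreign bonds 214.03, dividends paid to foreign shareholders of resident firms 230.56, profits repatriated by foreign-owned firms operating domestically 172.13, compensation earned by residents employed abroad 100.09; financial account: inward foreign direct investment in the manufacturing sector 467.64, new loans extended by domestic banks to foreign borrowers 282.36, borrowing by resident firms from foreign banks 203.57, increase in resident deposits held at foreign banks 95.48, acquisition of a foreign subsidiary by a resident firm (outward FDI) 543.10; capital account: sale of embassy land to a foreign government 20.67.)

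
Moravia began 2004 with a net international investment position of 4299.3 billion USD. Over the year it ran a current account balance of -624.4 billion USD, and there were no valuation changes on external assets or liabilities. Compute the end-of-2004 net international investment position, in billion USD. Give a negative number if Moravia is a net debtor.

With no valuation effects, change in NIIP = current account = -624.4
End-of-year NIIP = 4299.3 + (-624.4) = 3674.9

3674.9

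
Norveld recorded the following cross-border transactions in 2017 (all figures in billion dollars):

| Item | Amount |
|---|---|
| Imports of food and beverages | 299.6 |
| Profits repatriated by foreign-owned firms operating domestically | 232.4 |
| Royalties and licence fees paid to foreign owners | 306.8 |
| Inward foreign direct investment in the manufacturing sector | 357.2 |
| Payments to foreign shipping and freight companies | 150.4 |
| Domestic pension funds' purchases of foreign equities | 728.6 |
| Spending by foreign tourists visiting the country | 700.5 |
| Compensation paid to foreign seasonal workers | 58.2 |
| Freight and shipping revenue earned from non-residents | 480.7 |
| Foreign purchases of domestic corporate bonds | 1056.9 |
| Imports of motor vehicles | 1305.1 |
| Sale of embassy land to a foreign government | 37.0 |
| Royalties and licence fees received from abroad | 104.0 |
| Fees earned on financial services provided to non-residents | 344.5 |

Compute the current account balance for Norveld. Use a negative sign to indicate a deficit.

-722.8

Goods: -1305.1 - 299.6 = -1604.7
Services: -306.8 + 700.5 + 480.7 + 104.0 - 150.4 + 344.5 = 1172.5
Primary income: -58.2 - 232.4 = -290.6
Current account = (-1604.7) + 1172.5 + (-290.6) = -722.8
(Excluded from the current account — financial account: inward foreign direct investment in the manufacturing sector 357.2, domestic pension funds' purchases of foreign equities 728.6, foreign purchases of domestic corporate bonds 1056.9; capital account: sale of embassy land to a foreign government 37.0.)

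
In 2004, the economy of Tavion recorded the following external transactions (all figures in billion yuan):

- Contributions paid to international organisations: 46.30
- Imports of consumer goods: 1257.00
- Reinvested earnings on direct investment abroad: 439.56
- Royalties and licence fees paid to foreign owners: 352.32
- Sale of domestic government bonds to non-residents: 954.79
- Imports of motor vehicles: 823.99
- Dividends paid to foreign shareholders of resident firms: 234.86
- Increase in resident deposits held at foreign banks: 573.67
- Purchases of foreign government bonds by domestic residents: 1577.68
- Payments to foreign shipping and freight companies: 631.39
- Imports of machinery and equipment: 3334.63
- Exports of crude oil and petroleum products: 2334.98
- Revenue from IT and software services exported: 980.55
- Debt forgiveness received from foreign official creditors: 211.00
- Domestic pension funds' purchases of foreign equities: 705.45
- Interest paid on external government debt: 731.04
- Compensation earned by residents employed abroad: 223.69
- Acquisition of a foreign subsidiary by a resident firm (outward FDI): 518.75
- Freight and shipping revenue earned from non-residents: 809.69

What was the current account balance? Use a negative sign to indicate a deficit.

-2623.06

Goods: -823.99 + 2334.98 - 1257.00 - 3334.63 = -3080.64
Services: 809.69 + 980.55 - 352.32 - 631.39 = 806.53
Primary income: 439.56 + 223.69 - 731.04 - 234.86 = -302.65
Secondary income: -46.30
Current account = (-3080.64) + 806.53 + (-302.65) + (-46.30) = -2623.06
(Excluded from the current account — financial account: sale of domestic government bonds to non-residents 954.79, increase in resident deposits held at foreign banks 573.67, purchases of foreign government bonds by domestic residents 1577.68, domestic pension funds' purchases of foreign equities 705.45, acquisition of a foreign subsidiary by a resident firm (outward FDI) 518.75; capital account: debt forgiveness received from foreign official creditors 211.00.)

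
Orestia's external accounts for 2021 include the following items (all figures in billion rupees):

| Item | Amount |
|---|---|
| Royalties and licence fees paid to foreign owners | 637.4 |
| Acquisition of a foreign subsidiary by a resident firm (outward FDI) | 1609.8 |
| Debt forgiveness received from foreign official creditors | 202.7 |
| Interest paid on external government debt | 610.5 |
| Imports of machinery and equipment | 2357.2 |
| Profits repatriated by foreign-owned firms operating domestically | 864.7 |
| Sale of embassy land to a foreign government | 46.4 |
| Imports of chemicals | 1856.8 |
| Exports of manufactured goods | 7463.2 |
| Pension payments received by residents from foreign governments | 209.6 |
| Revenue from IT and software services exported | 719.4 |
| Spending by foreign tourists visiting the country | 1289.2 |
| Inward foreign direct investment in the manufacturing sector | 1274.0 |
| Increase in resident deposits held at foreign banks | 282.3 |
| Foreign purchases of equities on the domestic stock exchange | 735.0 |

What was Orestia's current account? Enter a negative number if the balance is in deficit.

3354.8

Goods: -2357.2 - 1856.8 + 7463.2 = 3249.2
Services: -637.4 + 719.4 + 1289.2 = 1371.2
Primary income: -610.5 - 864.7 = -1475.2
Secondary income: 209.6
Current account = 3249.2 + 1371.2 + (-1475.2) + 209.6 = 3354.8
(Excluded from the current account — financial account: acquisition of a foreign subsidiary by a resident firm (outward FDI) 1609.8, inward foreign direct investment in the manufacturing sector 1274.0, increase in resident deposits held at foreign banks 282.3, foreign purchases of equities on the domestic stock exchange 735.0; capital account: debt forgiveness received from foreign official creditors 202.7, sale of embassy land to a foreign government 46.4.)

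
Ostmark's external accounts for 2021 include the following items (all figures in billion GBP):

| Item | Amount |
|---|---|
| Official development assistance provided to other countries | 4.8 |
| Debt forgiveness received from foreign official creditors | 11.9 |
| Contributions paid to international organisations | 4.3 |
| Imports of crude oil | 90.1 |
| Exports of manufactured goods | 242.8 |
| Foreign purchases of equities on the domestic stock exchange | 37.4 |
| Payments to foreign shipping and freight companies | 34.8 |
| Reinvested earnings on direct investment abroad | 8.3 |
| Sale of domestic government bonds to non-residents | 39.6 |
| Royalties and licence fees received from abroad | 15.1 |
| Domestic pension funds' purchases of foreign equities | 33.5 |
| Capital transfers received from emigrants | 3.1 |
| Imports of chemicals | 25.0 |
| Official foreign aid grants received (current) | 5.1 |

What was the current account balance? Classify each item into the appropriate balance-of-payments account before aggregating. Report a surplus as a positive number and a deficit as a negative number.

Goods: 242.8 - 90.1 - 25.0 = 127.7
Services: 15.1 - 34.8 = -19.7
Primary income: 8.3
Secondary income: -4.3 + 5.1 - 4.8 = -4.0
Current account = 127.7 + (-19.7) + 8.3 + (-4.0) = 112.3
(Excluded from the current account — capital account: debt forgiveness received from foreign official creditors 11.9, capital transfers received from emigrants 3.1; financial account: foreign purchases of equities on the domestic stock exchange 37.4, sale of domestic government bonds to non-residents 39.6, domestic pension funds' purchases of foreign equities 33.5.)

112.3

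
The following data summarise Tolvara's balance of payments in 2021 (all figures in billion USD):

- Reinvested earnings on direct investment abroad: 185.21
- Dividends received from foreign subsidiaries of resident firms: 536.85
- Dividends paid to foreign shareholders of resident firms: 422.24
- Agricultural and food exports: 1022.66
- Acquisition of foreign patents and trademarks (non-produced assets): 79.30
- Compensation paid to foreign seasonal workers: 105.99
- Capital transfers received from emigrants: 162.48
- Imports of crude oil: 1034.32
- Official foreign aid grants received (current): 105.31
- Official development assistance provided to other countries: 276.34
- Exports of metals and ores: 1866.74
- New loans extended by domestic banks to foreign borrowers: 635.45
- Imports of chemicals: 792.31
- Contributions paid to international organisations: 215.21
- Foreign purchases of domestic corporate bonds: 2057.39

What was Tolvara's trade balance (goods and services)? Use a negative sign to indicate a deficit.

Goods: 1022.66 - 1034.32 + 1866.74 - 792.31 = 1062.77
Trade balance = 1062.77 + 0.00 = 1062.77
(Excluded from the trade balance — primary income: reinvested earnings on direct investment abroad 185.21, dividends received from foreign subsidiaries of resident firms 536.85, dividends paid to foreign shareholders of resident firms 422.24, compensation paid to foreign seasonal workers 105.99; capital account: acquisition of foreign patents and trademarks (non-produced assets) 79.30, capital transfers received from emigrants 162.48; secondary income: official foreign aid grants received (current) 105.31, official development assistance provided to other countries 276.34, contributions paid to international organisations 215.21; financial account: new loans extended by domestic banks to foreign borrowers 635.45, foreign purchases of domestic corporate bonds 2057.39.)

1062.77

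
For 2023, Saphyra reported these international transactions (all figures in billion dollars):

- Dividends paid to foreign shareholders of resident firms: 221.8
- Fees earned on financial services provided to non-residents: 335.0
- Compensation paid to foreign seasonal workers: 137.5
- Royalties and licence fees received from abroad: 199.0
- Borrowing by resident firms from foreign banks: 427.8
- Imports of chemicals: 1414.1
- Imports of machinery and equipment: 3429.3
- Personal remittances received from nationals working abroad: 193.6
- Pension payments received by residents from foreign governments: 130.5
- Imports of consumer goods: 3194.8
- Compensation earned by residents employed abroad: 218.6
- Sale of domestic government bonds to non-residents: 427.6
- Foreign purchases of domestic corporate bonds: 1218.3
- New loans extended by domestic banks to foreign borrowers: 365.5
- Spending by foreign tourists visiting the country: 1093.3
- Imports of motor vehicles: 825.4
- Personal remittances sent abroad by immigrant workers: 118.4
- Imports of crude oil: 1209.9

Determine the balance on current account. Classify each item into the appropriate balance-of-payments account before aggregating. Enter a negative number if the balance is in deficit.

-8381.2

Goods: -3194.8 - 825.4 - 3429.3 - 1209.9 - 1414.1 = -10073.5
Services: 199.0 + 1093.3 + 335.0 = 1627.3
Primary income: -137.5 - 221.8 + 218.6 = -140.7
Secondary income: 193.6 - 118.4 + 130.5 = 205.7
Current account = (-10073.5) + 1627.3 + (-140.7) + 205.7 = -8381.2
(Excluded from the current account — financial account: borrowing by resident firms from foreign banks 427.8, sale of domestic government bonds to non-residents 427.6, foreign purchases of domestic corporate bonds 1218.3, new loans extended by domestic banks to foreign borrowers 365.5.)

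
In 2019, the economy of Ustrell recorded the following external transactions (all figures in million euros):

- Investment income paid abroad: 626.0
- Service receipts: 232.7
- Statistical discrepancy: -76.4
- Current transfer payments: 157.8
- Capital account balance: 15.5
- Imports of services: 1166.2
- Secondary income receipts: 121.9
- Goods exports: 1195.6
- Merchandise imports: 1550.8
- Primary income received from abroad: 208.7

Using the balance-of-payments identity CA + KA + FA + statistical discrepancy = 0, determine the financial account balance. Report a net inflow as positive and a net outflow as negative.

Goods balance = 1195.6 - 1550.8 = -355.2
Services balance = 232.7 - 1166.2 = -933.5
Trade balance (goods + services) = -355.2 + (-933.5) = -1288.7
Net primary income = 208.7 - 626.0 = -417.3
Net secondary income = 121.9 - 157.8 = -35.9
Current account = -1288.7 + (-417.3) + (-35.9) = -1741.9
Financial account = -(-1741.9 + 15.5 + (-76.4)) = 1802.8

1802.8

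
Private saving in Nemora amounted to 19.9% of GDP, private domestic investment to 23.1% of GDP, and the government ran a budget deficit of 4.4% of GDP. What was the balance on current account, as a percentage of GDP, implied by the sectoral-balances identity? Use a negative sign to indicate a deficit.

-7.6

By the sectoral-balances identity, CA = (S_private - I) + (T - G).
Private balance = 19.9 - 23.1 = -3.2
Government balance (T - G) = -4.4
CA = -3.2 + (-4.4) = -7.6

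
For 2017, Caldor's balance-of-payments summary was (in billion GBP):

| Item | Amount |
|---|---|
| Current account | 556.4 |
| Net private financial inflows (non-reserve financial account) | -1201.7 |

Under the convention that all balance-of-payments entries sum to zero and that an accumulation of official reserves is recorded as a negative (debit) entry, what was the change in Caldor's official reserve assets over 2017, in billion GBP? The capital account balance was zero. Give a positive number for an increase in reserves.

Official reserve transactions balance = -(556.4 + (-1201.7)) = 645.3
An accumulation of reserves is recorded as a debit (negative entry), so the change in the stock of reserves is the negative of that balance.
Change in official reserves = -(645.3) = -645.3

-645.3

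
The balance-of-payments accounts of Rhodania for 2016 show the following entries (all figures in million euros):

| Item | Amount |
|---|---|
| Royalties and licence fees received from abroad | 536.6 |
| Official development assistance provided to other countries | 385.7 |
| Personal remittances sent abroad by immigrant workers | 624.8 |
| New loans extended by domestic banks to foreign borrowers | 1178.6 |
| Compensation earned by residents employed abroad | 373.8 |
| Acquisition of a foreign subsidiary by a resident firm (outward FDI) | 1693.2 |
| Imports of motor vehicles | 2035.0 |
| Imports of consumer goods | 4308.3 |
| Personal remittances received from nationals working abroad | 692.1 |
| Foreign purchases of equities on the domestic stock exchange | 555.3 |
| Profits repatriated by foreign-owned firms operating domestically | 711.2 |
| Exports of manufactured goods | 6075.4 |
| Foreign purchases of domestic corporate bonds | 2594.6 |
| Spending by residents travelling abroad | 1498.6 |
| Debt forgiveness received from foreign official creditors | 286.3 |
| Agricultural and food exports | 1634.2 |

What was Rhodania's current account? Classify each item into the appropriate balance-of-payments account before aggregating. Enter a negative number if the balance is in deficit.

Goods: 1634.2 + 6075.4 - 2035.0 - 4308.3 = 1366.3
Services: 536.6 - 1498.6 = -962.0
Primary income: -711.2 + 373.8 = -337.4
Secondary income: -385.7 - 624.8 + 692.1 = -318.4
Current account = 1366.3 + (-962.0) + (-337.4) + (-318.4) = -251.5
(Excluded from the current account — financial account: new loans extended by domestic banks to foreign borrowers 1178.6, acquisition of a foreign subsidiary by a resident firm (outward FDI) 1693.2, foreign purchases of equities on the domestic stock exchange 555.3, foreign purchases of domestic corporate bonds 2594.6; capital account: debt forgiveness received from foreign official creditors 286.3.)

-251.5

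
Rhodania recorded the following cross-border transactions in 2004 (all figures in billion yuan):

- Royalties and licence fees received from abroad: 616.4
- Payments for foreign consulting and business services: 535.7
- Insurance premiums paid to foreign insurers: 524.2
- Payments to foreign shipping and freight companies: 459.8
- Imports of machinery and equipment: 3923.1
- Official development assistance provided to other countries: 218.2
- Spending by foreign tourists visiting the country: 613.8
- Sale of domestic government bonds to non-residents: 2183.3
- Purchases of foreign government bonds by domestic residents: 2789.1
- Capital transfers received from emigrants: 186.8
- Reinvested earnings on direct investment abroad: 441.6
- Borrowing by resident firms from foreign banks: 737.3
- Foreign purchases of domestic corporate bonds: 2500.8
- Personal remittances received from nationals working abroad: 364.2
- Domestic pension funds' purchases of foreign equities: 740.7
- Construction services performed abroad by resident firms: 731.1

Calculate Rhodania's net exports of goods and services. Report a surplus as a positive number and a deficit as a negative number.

Goods: -3923.1
Services: -459.8 - 535.7 + 616.4 + 731.1 + 613.8 - 524.2 = 441.6
Trade balance = -3923.1 + 441.6 = -3481.5
(Excluded from the trade balance — secondary income: official development assistance provided to other countries 218.2, personal remittances received from nationals working abroad 364.2; financial account: sale of domestic government bonds to non-residents 2183.3, purchases of foreign government bonds by domestic residents 2789.1, borrowing by resident firms from foreign banks 737.3, foreign purchases of domestic corporate bonds 2500.8, domestic pension funds' purchases of foreign equities 740.7; capital account: capital transfers received from emigrants 186.8; primary income: reinvested earnings on direct investment abroad 441.6.)

-3481.5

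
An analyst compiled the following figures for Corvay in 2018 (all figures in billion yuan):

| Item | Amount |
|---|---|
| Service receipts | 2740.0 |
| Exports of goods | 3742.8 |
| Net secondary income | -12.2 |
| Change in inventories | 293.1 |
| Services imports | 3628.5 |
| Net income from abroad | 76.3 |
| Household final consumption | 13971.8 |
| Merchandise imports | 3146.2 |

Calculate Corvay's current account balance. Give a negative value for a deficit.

-227.8

Goods balance = 3742.8 - 3146.2 = 596.6
Services balance = 2740.0 - 3628.5 = -888.5
Trade balance (goods + services) = 596.6 + (-888.5) = -291.9
Net primary income = 76.3
Net secondary income = -12.2
Current account = -291.9 + 76.3 + (-12.2) = -227.8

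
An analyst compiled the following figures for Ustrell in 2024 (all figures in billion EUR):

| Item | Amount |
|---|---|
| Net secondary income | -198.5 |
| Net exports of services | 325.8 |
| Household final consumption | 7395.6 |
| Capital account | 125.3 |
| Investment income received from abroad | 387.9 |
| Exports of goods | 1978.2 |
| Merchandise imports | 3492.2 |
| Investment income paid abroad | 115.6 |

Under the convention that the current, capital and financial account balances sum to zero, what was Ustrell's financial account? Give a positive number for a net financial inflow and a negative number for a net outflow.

989.1

Goods balance = 1978.2 - 3492.2 = -1514.0
Services balance = 325.8
Trade balance (goods + services) = -1514.0 + 325.8 = -1188.2
Net primary income = 387.9 - 115.6 = 272.3
Net secondary income = -198.5
Current account = -1188.2 + 272.3 + (-198.5) = -1114.4
Financial account = -(-1114.4 + 125.3) = 989.1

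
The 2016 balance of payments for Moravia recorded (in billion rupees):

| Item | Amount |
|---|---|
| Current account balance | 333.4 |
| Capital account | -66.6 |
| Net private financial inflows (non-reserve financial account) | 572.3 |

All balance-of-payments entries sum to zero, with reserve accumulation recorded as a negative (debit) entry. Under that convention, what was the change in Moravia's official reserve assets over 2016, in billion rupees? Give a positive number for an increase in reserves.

Official reserve transactions balance = -(333.4 + (-66.6) + 572.3) = -839.1
An accumulation of reserves is recorded as a debit (negative entry), so the change in the stock of reserves is the negative of that balance.
Change in official reserves = -(-839.1) = 839.1

839.1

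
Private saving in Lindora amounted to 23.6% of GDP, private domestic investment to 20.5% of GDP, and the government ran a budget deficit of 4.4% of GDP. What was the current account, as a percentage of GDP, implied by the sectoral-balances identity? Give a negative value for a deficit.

By the sectoral-balances identity, CA = (S_private - I) + (T - G).
Private balance = 23.6 - 20.5 = 3.1
Government balance (T - G) = -4.4
CA = 3.1 + (-4.4) = -1.3

-1.3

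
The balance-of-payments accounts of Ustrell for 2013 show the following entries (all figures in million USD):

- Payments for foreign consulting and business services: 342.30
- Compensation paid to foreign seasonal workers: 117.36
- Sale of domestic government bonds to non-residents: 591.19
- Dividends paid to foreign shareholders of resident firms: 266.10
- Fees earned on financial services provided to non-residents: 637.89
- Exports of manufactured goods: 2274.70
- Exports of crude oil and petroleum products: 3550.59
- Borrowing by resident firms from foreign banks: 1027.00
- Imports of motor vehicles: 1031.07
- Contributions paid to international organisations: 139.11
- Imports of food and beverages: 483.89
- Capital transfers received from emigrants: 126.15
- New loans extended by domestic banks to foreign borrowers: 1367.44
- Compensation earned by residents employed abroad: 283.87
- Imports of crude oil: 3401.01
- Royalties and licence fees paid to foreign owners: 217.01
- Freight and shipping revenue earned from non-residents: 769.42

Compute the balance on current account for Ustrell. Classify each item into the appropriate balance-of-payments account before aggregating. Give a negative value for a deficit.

Goods: -3401.01 + 3550.59 - 483.89 - 1031.07 + 2274.70 = 909.32
Services: 769.42 + 637.89 - 342.30 - 217.01 = 848.00
Primary income: -117.36 + 283.87 - 266.10 = -99.59
Secondary income: -139.11
Current account = 909.32 + 848.00 + (-99.59) + (-139.11) = 1518.62
(Excluded from the current account — financial account: sale of domestic government bonds to non-residents 591.19, borrowing by resident firms from foreign banks 1027.00, new loans extended by domestic banks to foreign borrowers 1367.44; capital account: capital transfers received from emigrants 126.15.)

1518.62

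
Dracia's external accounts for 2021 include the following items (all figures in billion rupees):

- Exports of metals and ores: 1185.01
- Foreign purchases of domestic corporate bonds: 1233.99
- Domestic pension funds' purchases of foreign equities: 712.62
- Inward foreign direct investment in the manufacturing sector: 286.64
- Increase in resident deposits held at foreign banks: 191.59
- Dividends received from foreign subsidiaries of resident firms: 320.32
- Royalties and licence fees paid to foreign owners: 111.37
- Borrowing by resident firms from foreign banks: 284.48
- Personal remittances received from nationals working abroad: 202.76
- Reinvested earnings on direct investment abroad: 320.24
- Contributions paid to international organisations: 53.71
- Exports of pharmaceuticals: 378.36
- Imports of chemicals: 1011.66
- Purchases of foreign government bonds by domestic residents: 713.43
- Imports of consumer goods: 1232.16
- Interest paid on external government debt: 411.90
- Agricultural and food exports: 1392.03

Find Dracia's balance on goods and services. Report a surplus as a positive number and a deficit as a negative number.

600.21

Goods: -1011.66 - 1232.16 + 1185.01 + 1392.03 + 378.36 = 711.58
Services: -111.37
Trade balance = 711.58 + (-111.37) = 600.21
(Excluded from the trade balance — financial account: foreign purchases of domestic corporate bonds 1233.99, domestic pension funds' purchases of foreign equities 712.62, inward foreign direct investment in the manufacturing sector 286.64, increase in resident deposits held at foreign banks 191.59, borrowing by resident firms from foreign banks 284.48, purchases of foreign government bonds by domestic residents 713.43; primary income: dividends received from foreign subsidiaries of resident firms 320.32, reinvested earnings on direct investment abroad 320.24, interest paid on external government debt 411.90; secondary income: personal remittances received from nationals working abroad 202.76, contributions paid to international organisations 53.71.)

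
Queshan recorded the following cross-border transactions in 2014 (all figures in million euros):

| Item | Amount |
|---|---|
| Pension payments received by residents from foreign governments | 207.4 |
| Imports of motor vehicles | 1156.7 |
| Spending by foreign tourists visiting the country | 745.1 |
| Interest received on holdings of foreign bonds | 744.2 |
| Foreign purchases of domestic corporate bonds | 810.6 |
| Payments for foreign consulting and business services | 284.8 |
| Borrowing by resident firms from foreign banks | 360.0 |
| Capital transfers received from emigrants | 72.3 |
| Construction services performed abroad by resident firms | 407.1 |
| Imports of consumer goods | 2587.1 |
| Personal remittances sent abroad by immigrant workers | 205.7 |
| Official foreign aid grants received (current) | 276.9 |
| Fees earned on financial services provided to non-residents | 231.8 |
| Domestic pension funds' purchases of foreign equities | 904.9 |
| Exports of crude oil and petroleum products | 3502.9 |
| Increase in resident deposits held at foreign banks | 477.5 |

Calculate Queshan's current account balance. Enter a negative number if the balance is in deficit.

1881.1

Goods: -1156.7 - 2587.1 + 3502.9 = -240.9
Services: 745.1 - 284.8 + 407.1 + 231.8 = 1099.2
Primary income: 744.2
Secondary income: -205.7 + 207.4 + 276.9 = 278.6
Current account = (-240.9) + 1099.2 + 744.2 + 278.6 = 1881.1
(Excluded from the current account — financial account: foreign purchases of domestic corporate bonds 810.6, borrowing by resident firms from foreign banks 360.0, domestic pension funds' purchases of foreign equities 904.9, increase in resident deposits held at foreign banks 477.5; capital account: capital transfers received from emigrants 72.3.)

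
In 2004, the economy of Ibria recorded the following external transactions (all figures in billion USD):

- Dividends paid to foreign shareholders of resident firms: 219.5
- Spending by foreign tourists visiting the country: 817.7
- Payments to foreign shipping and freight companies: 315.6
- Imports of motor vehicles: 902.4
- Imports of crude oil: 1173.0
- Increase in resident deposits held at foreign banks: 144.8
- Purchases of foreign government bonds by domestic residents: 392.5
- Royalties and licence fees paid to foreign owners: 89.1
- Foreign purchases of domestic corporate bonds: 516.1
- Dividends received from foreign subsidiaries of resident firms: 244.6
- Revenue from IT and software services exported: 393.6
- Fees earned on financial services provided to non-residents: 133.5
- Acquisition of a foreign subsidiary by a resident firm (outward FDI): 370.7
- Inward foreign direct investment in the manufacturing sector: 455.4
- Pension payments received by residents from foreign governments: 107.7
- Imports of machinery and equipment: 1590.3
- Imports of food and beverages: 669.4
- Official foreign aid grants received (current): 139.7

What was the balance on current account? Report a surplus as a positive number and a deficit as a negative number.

-3122.5

Goods: -1173.0 - 1590.3 - 902.4 - 669.4 = -4335.1
Services: 817.7 - 89.1 - 315.6 + 133.5 + 393.6 = 940.1
Primary income: -219.5 + 244.6 = 25.1
Secondary income: 139.7 + 107.7 = 247.4
Current account = (-4335.1) + 940.1 + 25.1 + 247.4 = -3122.5
(Excluded from the current account — financial account: increase in resident deposits held at foreign banks 144.8, purchases of foreign government bonds by domestic residents 392.5, foreign purchases of domestic corporate bonds 516.1, acquisition of a foreign subsidiary by a resident firm (outward FDI) 370.7, inward foreign direct investment in the manufacturing sector 455.4.)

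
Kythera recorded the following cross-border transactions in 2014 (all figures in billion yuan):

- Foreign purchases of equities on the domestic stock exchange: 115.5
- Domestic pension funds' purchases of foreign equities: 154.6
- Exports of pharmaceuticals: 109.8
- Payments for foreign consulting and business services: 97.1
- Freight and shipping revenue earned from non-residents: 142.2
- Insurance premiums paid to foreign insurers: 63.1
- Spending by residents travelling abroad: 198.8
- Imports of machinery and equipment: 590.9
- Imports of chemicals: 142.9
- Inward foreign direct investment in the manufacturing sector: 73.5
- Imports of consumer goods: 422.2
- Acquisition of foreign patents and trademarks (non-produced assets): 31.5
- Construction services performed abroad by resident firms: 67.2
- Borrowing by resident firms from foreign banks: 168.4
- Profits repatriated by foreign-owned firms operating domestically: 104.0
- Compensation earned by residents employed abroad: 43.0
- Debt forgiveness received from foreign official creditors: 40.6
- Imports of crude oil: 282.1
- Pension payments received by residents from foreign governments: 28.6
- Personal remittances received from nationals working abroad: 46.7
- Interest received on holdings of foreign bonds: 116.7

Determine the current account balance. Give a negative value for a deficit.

Goods: -422.2 - 142.9 - 590.9 - 282.1 + 109.8 = -1328.3
Services: -198.8 + 142.2 - 63.1 - 97.1 + 67.2 = -149.6
Primary income: -104.0 + 116.7 + 43.0 = 55.7
Secondary income: 28.6 + 46.7 = 75.3
Current account = (-1328.3) + (-149.6) + 55.7 + 75.3 = -1346.9
(Excluded from the current account — financial account: foreign purchases of equities on the domestic stock exchange 115.5, domestic pension funds' purchases of foreign equities 154.6, inward foreign direct investment in the manufacturing sector 73.5, borrowing by resident firms from foreign banks 168.4; capital account: acquisition of foreign patents and trademarks (non-produced assets) 31.5, debt forgiveness received from foreign official creditors 40.6.)

-1346.9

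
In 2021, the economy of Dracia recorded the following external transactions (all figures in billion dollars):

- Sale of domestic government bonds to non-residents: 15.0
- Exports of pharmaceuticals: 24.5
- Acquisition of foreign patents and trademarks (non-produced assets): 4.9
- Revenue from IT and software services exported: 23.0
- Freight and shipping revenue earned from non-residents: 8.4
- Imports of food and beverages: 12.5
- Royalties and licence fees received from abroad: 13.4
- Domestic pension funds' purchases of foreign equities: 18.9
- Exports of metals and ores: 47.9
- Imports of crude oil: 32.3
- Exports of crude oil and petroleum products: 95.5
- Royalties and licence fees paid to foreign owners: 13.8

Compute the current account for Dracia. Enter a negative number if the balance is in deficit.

154.1

Goods: -12.5 + 95.5 - 32.3 + 24.5 + 47.9 = 123.1
Services: -13.8 + 23.0 + 8.4 + 13.4 = 31.0
Current account = 123.1 + 31.0 = 154.1
(Excluded from the current account — financial account: sale of domestic government bonds to non-residents 15.0, domestic pension funds' purchases of foreign equities 18.9; capital account: acquisition of foreign patents and trademarks (non-produced assets) 4.9.)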